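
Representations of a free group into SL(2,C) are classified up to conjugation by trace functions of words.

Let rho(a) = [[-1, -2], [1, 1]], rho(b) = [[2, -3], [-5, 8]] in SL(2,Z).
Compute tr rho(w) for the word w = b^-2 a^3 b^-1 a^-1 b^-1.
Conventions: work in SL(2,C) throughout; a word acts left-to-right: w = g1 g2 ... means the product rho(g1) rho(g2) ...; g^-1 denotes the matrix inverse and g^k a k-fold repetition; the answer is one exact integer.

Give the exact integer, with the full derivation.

16633

rho(b^-1) = [[8, 3], [5, 2]]
... * rho(b^-1) = [[8, 3], [5, 2]]  ->  [[79, 30], [50, 19]]
... * rho(a) = [[-1, -2], [1, 1]]  ->  [[-49, -128], [-31, -81]]
... * rho(a) = [[-1, -2], [1, 1]]  ->  [[-79, -30], [-50, -19]]
... * rho(a) = [[-1, -2], [1, 1]]  ->  [[49, 128], [31, 81]]
... * rho(b^-1) = [[8, 3], [5, 2]]  ->  [[1032, 403], [653, 255]]
... * rho(a^-1) = [[1, 2], [-1, -1]]  ->  [[629, 1661], [398, 1051]]
... * rho(b^-1) = [[8, 3], [5, 2]]  ->  [[13337, 5209], [8439, 3296]]
tr = 13337 + 3296 = 16633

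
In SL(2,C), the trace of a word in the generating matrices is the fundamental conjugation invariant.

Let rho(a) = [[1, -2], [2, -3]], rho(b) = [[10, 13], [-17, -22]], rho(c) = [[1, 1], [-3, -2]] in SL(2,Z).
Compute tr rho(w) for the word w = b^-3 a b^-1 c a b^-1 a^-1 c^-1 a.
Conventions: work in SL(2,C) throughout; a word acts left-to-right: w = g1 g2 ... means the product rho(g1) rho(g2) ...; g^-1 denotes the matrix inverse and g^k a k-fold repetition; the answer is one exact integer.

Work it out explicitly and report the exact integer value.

rho(b^-1) = [[-22, -13], [17, 10]]
... * rho(b^-1) = [[-22, -13], [17, 10]]  ->  [[263, 156], [-204, -121]]
... * rho(b^-1) = [[-22, -13], [17, 10]]  ->  [[-3134, -1859], [2431, 1442]]
... * rho(a) = [[1, -2], [2, -3]]  ->  [[-6852, 11845], [5315, -9188]]
... * rho(b^-1) = [[-22, -13], [17, 10]]  ->  [[352109, 207526], [-273126, -160975]]
... * rho(c) = [[1, 1], [-3, -2]]  ->  [[-270469, -62943], [209799, 48824]]
... * rho(a) = [[1, -2], [2, -3]]  ->  [[-396355, 729767], [307447, -566070]]
... * rho(b^-1) = [[-22, -13], [17, 10]]  ->  [[21125849, 12450285], [-16387024, -9657511]]
... * rho(a^-1) = [[-3, 2], [-2, 1]]  ->  [[-88278117, 54701983], [68476094, -42431559]]
... * rho(c^-1) = [[-2, -1], [3, 1]]  ->  [[340662183, 142980100], [-264246865, -110907653]]
... * rho(a) = [[1, -2], [2, -3]]  ->  [[626622383, -1110264666], [-486062171, 861216689]]
tr = 626622383 + 861216689 = 1487839072

1487839072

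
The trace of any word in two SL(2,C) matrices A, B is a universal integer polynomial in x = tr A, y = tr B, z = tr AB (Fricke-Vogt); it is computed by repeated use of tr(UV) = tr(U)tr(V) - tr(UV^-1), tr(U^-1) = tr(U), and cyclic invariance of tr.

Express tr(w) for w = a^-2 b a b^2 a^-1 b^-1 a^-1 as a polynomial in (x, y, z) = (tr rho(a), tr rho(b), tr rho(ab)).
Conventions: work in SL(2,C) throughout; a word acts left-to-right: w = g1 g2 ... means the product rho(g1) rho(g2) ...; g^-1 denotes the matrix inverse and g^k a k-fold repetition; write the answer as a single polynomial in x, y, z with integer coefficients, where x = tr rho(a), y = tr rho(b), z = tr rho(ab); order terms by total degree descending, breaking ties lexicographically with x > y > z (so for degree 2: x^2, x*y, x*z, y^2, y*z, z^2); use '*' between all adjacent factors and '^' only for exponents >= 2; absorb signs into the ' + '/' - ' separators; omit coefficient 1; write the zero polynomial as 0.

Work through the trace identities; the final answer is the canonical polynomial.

trace(b a b) = trace(b) * trace(a b) - trace(a) = y*z - x
next, trace(b a b a) = trace(a b) * trace(a b) - trace(1) = z^2 - 2
trace(b a b a^-1) = trace(b a b) * trace(a) - trace(b a b a) = x*y*z - x^2 - z^2 + 2
next, trace(b a b a^-2) = trace(b a b a^-1) * trace(a) - trace(b a b) = x^2*y*z - x^3 - x*z^2 - y*z + 3*x
and trace(a^-3 b a b) = trace(b a b a^-2) * trace(a) - trace(b a b a^-1) = x^3*y*z - x^4 - x^2*z^2 - 2*x*y*z + 4*x^2 + z^2 - 2
next, trace(b a b^2) = trace(b) * trace(b a b) - trace(b a) = y^2*z - x*y - z
trace(a b a) = trace(a) * trace(b a) - trace(b) = x*z - y
and trace(a b^2 a b) = trace(b) * trace(a b a b) - trace(a b a) = y*z^2 - x*z - y
next, trace(a^2) = trace(a) * trace(a) - trace(1) = x^2 - 2
next, trace(a b^2 a) = trace(b) * trace(a^2 b) - trace(a^2) = x*y*z - x^2 - y^2 + 2
trace(b a b^2 a b) = trace(b) * trace(a b^2 a b) - trace(a b^2 a) = y^2*z^2 - 2*x*y*z + x^2 - 2
next, trace(a b a b a b) = trace(b a) * trace(b a b a) - trace(b^-1 a^-1) = z^3 - 3*z
trace(a b a b a) = trace(a) * trace(b a b a) - trace(b a b) = x*z^2 - y*z - x
trace(b a b^2 a b a) = trace(b) * trace(a b a b a b) - trace(a b a b a) = y*z^3 - x*z^2 - 2*y*z + x
trace(a^-1 b a b^2 a b) = trace(b a b^2 a b) * trace(a) - trace(b a b^2 a b a) = x*y^2*z^2 - 2*x^2*y*z - y*z^3 + x^3 + x*z^2 + 2*y*z - 3*x
and trace(a^-1 b a b^2 a b^-1) = trace(a^-1 b a b^2 a) * trace(b) - trace(a^-1 b a b^2 a b) = -x*y^2*z^2 + 2*x^2*y*z + y^3*z + y*z^3 - x^3 - x*y^2 - x*z^2 - 3*y*z + 3*x
trace(b a b^2 a b^-1 a^-2) = trace(a^-1 b a b^2 a b^-1) * trace(a) - trace(a^-1 b a b^2 a b^-1 a) = -x^2*y^2*z^2 + 2*x^3*y*z + x*y^3*z + x*y*z^3 - x^4 - x^2*y^2 - x^2*z^2 - 4*x*y*z + 4*x^2 + y^2 - 2
trace(b^-1 a^-3 b a b^2 a) = trace(b a b^2 a b^-1 a^-2) * trace(a) - trace(b a b^2 a b^-1 a^-1) = -x^3*y^2*z^2 + 2*x^4*y*z + x^2*y^3*z + x^2*y*z^3 - x^5 - x^3*y^2 - x^3*z^2 + x*y^2*z^2 - 6*x^2*y*z - y^3*z - y*z^3 + 5*x^3 + 2*x*y^2 + x*z^2 + 3*y*z - 5*x
next, trace(a^-2 b a b^2 a^-1 b^-1 a^-1) = trace(b^-1 a^-3 b a b^2) * trace(a) - trace(b^-1 a^-3 b a b^2 a) = x^3*y^2*z^2 - x^4*y*z - x^2*y^3*z - x^2*y*z^3 + x^3*y^2 - x*y^2*z^2 + 4*x^2*y*z + y^3*z + y*z^3 - x^3 - 2*x*y^2 - 3*y*z + 3*x

x^3*y^2*z^2 - x^4*y*z - x^2*y^3*z - x^2*y*z^3 + x^3*y^2 - x*y^2*z^2 + 4*x^2*y*z + y^3*z + y*z^3 - x^3 - 2*x*y^2 - 3*y*z + 3*x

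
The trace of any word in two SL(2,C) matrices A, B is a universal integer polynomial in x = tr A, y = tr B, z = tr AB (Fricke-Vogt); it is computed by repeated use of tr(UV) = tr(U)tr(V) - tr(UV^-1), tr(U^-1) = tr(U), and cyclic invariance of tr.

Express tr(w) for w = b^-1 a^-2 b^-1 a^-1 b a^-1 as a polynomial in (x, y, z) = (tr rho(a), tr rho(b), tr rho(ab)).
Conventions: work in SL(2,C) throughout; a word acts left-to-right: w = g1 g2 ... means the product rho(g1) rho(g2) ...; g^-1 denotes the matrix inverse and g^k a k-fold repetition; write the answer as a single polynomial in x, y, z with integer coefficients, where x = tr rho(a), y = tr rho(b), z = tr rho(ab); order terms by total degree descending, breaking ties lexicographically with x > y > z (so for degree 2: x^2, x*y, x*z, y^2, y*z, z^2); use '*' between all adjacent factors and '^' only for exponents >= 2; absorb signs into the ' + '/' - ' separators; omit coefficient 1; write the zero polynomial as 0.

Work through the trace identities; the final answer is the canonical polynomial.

x^2*y*z^2 - 2*x*y^2*z - x*z^3 + y^3 + y*z^2 + 2*x*z - 3*y

tr(a^-1) = tr(a) = x
tr(a^-2) = tr(a^-1) * tr(a) - tr(1)   [inverse elimination on a] = x^2 - 2
tr(a^-1 b) = tr(b) * tr(a) - tr(b a)   [inverse elimination on a] = x*y - z
tr(b a b) = tr(b) * tr(a b) - tr(a)   [square of b] = y*z - x
tr(b a b a) = tr(a b) * tr(a b) - tr(1)   [split at a repeated a] = z^2 - 2
tr(b a b a^-1) = tr(b a b) * tr(a) - tr(b a b a)   [inverse elimination on a] = x*y*z - x^2 - z^2 + 2
tr(a^-2 b a b) = tr(b a b a^-1) * tr(a) - tr(b a b)   [inverse elimination on a] = x^2*y*z - x^3 - x*z^2 - y*z + 3*x
tr(b^-1 a^-2 b a) = tr(a^-2 b a) * tr(b) - tr(a^-2 b a b)   [inverse elimination on b] = -x^2*y*z + x^3 + x*y^2 + x*z^2 - 3*x
tr(a^-1 b a^-1 b^-1 a^-1) = tr(b^-1 a^-2 b) * tr(a) - tr(b^-1 a^-2 b a)   [inverse elimination on a] = x^2*y*z - x*y^2 - x*z^2 + x
tr(b^2) = tr(b) * tr(b) - tr(1)   [square of b] = y^2 - 2
tr(b a^-1 b) = tr(b^2) * tr(a) - tr(b^2 a)   [inverse elimination on a] = x*y^2 - y*z - x
tr(b a^-1 b a^-1) = tr(b a^-1 b) * tr(a) - tr(b a^-1 b a)   [inverse elimination on a] = x^2*y^2 - 2*x*y*z + z^2 - 2
tr(a^-1 b a^-1 b a^-1) = tr(b a^-1 b a^-1) * tr(a) - tr(b a^-1 b)   [inverse elimination on a] = x^3*y^2 - 2*x^2*y*z - x*y^2 + x*z^2 + y*z - x
tr(b^3) = tr(b) * tr(b^2) - tr(b)   [square of b] = y^3 - 3*y
tr(b^3 a) = tr(b) * tr(b a b) - tr(b a)   [square of b] = y^2*z - x*y - z
tr(b a^-1 b^2) = tr(b^3) * tr(a) - tr(b^3 a)   [inverse elimination on a] = x*y^3 - y^2*z - 2*x*y + z
tr(a b a) = tr(a) * tr(b a) - tr(b)   [square of a] = x*z - y
tr(b^2 a b a) = tr(b) * tr(a b a b) - tr(a b a)   [square of b] = y*z^2 - x*z - y
tr(b a^-1 b^2 a) = tr(b^2 a b) * tr(a) - tr(b^2 a b a)   [inverse elimination on a] = x*y^2*z - x^2*y - y*z^2 + y
tr(b a^-1 b a^-1 b) = tr(b a^-1 b^2) * tr(a) - tr(b a^-1 b^2 a)   [inverse elimination on a] = x^2*y^3 - 2*x*y^2*z - x^2*y + y*z^2 + x*z - y
tr(b a^-1 b a b) = tr(b a b^2) * tr(a) - tr(b a b^2 a)   [inverse elimination on a] = x*y^2*z - x^2*y - y*z^2 + y
tr(b a b a b a) = tr(a b) * tr(a b a b) - tr(a^-1 b^-1)   [split at a repeated a] = z^3 - 3*z
tr(b a^-1 b a b a) = tr(b a b a b) * tr(a) - tr(b a b a b a)   [inverse elimination on a] = x*y*z^2 - x^2*z - z^3 - x*y + 3*z
tr(b a^-1 b a^-1 b a) = tr(b a^-1 b a b) * tr(a) - tr(b a^-1 b a b a)   [inverse elimination on a] = x^2*y^2*z - x^3*y - 2*x*y*z^2 + x^2*z + z^3 + 2*x*y - 3*z
tr(a^-1 b a^-1 b a^-1 b) = tr(b a^-1 b a^-1 b) * tr(a) - tr(b a^-1 b a^-1 b a)   [inverse elimination on a] = x^3*y^3 - 3*x^2*y^2*z + 3*x*y*z^2 - z^3 - 3*x*y + 3*z
tr(a^-1 b a^-1 b^-1 a^-1 b) = tr(a^-1 b a^-1 b a^-1) * tr(b) - tr(a^-1 b a^-1 b a^-1 b)   [inverse elimination on b] = x^2*y^2*z - x*y^3 - 2*x*y*z^2 + y^2*z + z^3 + 2*x*y - 3*z
tr(b^-1 a^-1 b a^-1 b^-1 a^-1) = tr(a^-1 b a^-1 b^-1 a^-1) * tr(b) - tr(a^-1 b a^-1 b^-1 a^-1 b)   [inverse elimination on b] = x*y*z^2 - y^2*z - z^3 - x*y + 3*z
tr(b a b^-1 a) = tr(a b a) * tr(b) - tr(a b a b)   [inverse elimination on b] = x*y*z - y^2 - z^2 + 2
tr(b^-1 a^-1 b a) = tr(b a b^-1) * tr(a) - tr(b a b^-1 a)   [inverse elimination on a] = -x*y*z + x^2 + y^2 + z^2 - 2
tr(b^-2 a^-1 b a) = tr(b^-1 a^-1 b a) * tr(b) - tr(b^-1 a^-1 b a b)   [inverse elimination on b] = -x*y^2*z + x^2*y + y^3 + y*z^2 - 3*y
tr(b^-1 a^-1 b a^-1 b^-1) = tr(b^-2 a^-1 b) * tr(a) - tr(b^-2 a^-1 b a)   [inverse elimination on a] = x*y^2*z - x^2*y - y^3 - y*z^2 + x*z + 3*y
tr(b^-1 a^-2 b^-1 a^-1 b a^-1) = tr(b^-1 a^-1 b a^-1 b^-1 a^-1) * tr(a) - tr(b^-1 a^-1 b a^-1 b^-1)   [inverse elimination on a] = x^2*y*z^2 - 2*x*y^2*z - x*z^3 + y^3 + y*z^2 + 2*x*z - 3*y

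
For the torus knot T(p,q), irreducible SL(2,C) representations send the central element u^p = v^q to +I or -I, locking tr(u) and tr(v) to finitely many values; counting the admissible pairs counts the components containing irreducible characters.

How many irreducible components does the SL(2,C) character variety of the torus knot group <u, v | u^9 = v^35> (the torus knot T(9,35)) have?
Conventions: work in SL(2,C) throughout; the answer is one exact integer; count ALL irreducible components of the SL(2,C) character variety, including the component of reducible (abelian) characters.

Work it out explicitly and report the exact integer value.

137

Gamma = < u, v | u^9 = v^35 > (torus knot T(9,35)); the central element u^9 = v^35 acts as +I or -I in any irreducible SL(2,C) representation.
This locks tr(u) to 2*cos(pi*alpha/9), alpha in 1..8, and tr(v) to 2*cos(pi*beta/35), beta in 1..34, on each component of irreducible characters.
u^9 = (-1)^alpha I and v^35 = (-1)^beta I must agree, so alpha and beta have equal parity.
Counting: 4 odd alphas x 17 odd betas + 4 even alphas x 17 even betas = 68 + 68 = 136.
That is 136 components of irreducible characters, and with the reducible (abelian) component the total is 137.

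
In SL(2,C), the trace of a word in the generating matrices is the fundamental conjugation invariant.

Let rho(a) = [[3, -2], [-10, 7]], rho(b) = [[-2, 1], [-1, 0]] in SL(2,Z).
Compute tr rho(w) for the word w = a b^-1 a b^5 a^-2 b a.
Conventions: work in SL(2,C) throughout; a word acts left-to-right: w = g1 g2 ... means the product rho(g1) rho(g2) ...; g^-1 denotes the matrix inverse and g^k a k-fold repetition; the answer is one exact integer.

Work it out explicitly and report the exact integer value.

rho(a) = [[3, -2], [-10, 7]]
... * rho(b^-1) = [[0, -1], [1, -2]]  ->  [[-2, 1], [7, -4]]
... * rho(a) = [[3, -2], [-10, 7]]  ->  [[-16, 11], [61, -42]]
... * rho(b) = [[-2, 1], [-1, 0]]  ->  [[21, -16], [-80, 61]]
... * rho(b) = [[-2, 1], [-1, 0]]  ->  [[-26, 21], [99, -80]]
... * rho(b) = [[-2, 1], [-1, 0]]  ->  [[31, -26], [-118, 99]]
... * rho(b) = [[-2, 1], [-1, 0]]  ->  [[-36, 31], [137, -118]]
... * rho(b) = [[-2, 1], [-1, 0]]  ->  [[41, -36], [-156, 137]]
... * rho(a^-1) = [[7, 2], [10, 3]]  ->  [[-73, -26], [278, 99]]
... * rho(a^-1) = [[7, 2], [10, 3]]  ->  [[-771, -224], [2936, 853]]
... * rho(b) = [[-2, 1], [-1, 0]]  ->  [[1766, -771], [-6725, 2936]]
... * rho(a) = [[3, -2], [-10, 7]]  ->  [[13008, -8929], [-49535, 34002]]
tr = 13008 + 34002 = 47010

47010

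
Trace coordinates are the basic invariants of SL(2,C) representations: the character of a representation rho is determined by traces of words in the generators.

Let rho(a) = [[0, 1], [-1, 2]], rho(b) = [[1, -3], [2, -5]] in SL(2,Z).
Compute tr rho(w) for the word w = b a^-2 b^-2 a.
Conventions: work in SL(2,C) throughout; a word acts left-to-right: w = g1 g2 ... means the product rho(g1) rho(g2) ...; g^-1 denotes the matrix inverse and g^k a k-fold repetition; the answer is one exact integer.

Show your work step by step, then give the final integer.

rho(b) = [[1, -3], [2, -5]]
... * rho(a^-1) = [[2, -1], [1, 0]]  ->  [[-1, -1], [-1, -2]]
... * rho(a^-1) = [[2, -1], [1, 0]]  ->  [[-3, 1], [-4, 1]]
... * rho(b^-1) = [[-5, 3], [-2, 1]]  ->  [[13, -8], [18, -11]]
... * rho(b^-1) = [[-5, 3], [-2, 1]]  ->  [[-49, 31], [-68, 43]]
... * rho(a) = [[0, 1], [-1, 2]]  ->  [[-31, 13], [-43, 18]]
tr = -31 + 18 = -13

-13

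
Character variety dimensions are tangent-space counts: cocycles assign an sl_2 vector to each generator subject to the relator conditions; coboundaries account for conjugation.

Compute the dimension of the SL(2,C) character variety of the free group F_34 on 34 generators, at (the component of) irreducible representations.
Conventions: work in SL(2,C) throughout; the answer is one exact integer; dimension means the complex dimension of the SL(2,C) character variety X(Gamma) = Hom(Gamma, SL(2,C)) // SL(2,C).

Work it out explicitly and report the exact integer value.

The free group F_34: 34 generators, no relators.
Z^1(Gamma, Ad rho) = (sl_2)^34: a cocycle is a free choice of one sl_2 vector per generator, so dim Z^1 = 3*34 = 102.
dim B^1 = 3: the coboundary map is injective because an irreducible image has centralizer 0 in sl_2.
dim X = dim H^1 = dim Z^1 - dim B^1 = 102 - 3 = 99.

99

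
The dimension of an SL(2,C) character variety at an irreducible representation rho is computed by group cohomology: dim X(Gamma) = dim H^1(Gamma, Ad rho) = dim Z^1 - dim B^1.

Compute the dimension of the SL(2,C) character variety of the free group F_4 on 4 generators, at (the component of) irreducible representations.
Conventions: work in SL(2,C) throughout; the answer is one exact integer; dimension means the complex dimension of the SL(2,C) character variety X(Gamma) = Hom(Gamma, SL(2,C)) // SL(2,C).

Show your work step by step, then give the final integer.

9

Here Gamma is free of rank 4 — no relator constrains a cocycle.
So Z^1 = (sl_2)^4 in full: dim Z^1 = 12.
dim B^1 = 3: the coboundary map is injective because an irreducible image has centralizer 0 in sl_2.
Therefore dim X = 12 - 3 = 9.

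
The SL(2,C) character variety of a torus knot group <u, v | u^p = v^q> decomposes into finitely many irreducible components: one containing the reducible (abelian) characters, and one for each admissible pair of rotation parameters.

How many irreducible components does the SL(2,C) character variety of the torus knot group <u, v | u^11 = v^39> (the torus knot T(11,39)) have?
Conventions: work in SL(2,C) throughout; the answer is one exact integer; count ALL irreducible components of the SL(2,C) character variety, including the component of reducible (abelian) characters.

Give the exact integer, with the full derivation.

In the torus knot group T(11,39), u^11 = v^39 is central, so an irreducible representation sends it to +I or -I (Schur).
This locks tr(u) to 2*cos(pi*alpha/11), alpha in 1..10, and tr(v) to 2*cos(pi*beta/39), beta in 1..38, on each component of irreducible characters.
Consistency of u^11 = (-1)^alpha I with v^39 = (-1)^beta I forces alpha = beta (mod 2).
Counting: 5 odd alphas x 19 odd betas + 5 even alphas x 19 even betas = 95 + 95 = 190.
components with irreducible characters: 190; plus the single component of reducible (abelian) characters: total 191.

191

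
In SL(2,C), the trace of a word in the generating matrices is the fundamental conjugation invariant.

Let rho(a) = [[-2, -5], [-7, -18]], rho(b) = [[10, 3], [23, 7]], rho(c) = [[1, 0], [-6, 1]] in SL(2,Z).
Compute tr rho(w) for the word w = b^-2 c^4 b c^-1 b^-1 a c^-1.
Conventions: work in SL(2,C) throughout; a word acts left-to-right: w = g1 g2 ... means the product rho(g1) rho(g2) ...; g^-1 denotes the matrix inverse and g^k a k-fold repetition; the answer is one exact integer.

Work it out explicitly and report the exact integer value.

1259796

rho(b^-1) = [[7, -3], [-23, 10]]
... * rho(b^-1) = [[7, -3], [-23, 10]]  ->  [[118, -51], [-391, 169]]
... * rho(c) = [[1, 0], [-6, 1]]  ->  [[424, -51], [-1405, 169]]
... * rho(c) = [[1, 0], [-6, 1]]  ->  [[730, -51], [-2419, 169]]
... * rho(c) = [[1, 0], [-6, 1]]  ->  [[1036, -51], [-3433, 169]]
... * rho(c) = [[1, 0], [-6, 1]]  ->  [[1342, -51], [-4447, 169]]
... * rho(b) = [[10, 3], [23, 7]]  ->  [[12247, 3669], [-40583, -12158]]
... * rho(c^-1) = [[1, 0], [6, 1]]  ->  [[34261, 3669], [-113531, -12158]]
... * rho(b^-1) = [[7, -3], [-23, 10]]  ->  [[155440, -66093], [-515083, 219013]]
... * rho(a) = [[-2, -5], [-7, -18]]  ->  [[151771, 412474], [-502925, -1366819]]
... * rho(c^-1) = [[1, 0], [6, 1]]  ->  [[2626615, 412474], [-8703839, -1366819]]
tr = 2626615 + -1366819 = 1259796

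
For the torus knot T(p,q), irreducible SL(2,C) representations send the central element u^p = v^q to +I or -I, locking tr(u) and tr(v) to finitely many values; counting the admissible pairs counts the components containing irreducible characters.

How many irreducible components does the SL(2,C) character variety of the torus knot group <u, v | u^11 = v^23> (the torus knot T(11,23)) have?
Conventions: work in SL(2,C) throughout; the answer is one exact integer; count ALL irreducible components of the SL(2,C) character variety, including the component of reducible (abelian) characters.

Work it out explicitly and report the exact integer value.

Gamma = < u, v | u^11 = v^23 > (torus knot T(11,23)); the central element u^11 = v^23 acts as +I or -I in any irreducible SL(2,C) representation.
So on each irreducible component the traces are pinned: tr(u) = 2*cos(pi*alpha/11) with 1 <= alpha <= 10, tr(v) = 2*cos(pi*beta/23) with 1 <= beta <= 22.
Consistency of u^11 = (-1)^alpha I with v^23 = (-1)^beta I forces alpha = beta (mod 2).
Counting: 5 odd alphas x 11 odd betas + 5 even alphas x 11 even betas = 55 + 55 = 110.
That is 110 components of irreducible characters, and with the reducible (abelian) component the total is 111.

111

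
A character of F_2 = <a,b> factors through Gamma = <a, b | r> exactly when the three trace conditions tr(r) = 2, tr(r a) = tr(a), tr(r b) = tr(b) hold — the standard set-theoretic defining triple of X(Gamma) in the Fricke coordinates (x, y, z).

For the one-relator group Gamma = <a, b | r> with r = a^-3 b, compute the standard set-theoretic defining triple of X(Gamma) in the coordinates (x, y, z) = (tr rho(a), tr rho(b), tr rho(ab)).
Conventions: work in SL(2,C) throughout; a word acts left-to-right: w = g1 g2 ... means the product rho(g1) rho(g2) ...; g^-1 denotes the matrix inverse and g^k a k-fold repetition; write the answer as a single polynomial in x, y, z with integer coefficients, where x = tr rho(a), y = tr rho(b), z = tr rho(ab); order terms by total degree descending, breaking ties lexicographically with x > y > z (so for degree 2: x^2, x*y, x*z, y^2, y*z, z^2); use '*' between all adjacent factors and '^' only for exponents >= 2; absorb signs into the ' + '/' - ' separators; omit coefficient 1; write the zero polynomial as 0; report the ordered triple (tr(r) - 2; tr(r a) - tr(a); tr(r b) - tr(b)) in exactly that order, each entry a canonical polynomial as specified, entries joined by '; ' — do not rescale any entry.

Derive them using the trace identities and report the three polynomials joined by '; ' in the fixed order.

apply: trace(a^-1 b) = trace(b) * trace(a) - trace(b a)  (eliminate a^-1) = x*y - z
use: trace(a^-1 b a^-1) = trace(a^-1 b) * trace(a) - trace(a^-1 b a)  (eliminate a^-1) = x^2*y - x*z - y
trace(a^-3 b) = trace(a^-1 b a^-1) * trace(a) - trace(a^-1 b)  (eliminate a^-1) = x^3*y - x^2*z - 2*x*y + z
apply: trace(b^2) = trace(b) * trace(b) - trace(1) = y^2 - 2
trace(b^2 a) = trace(b) * trace(a b) - trace(a) = y*z - x
apply: trace(a^-1 b^2) = trace(b^2) * trace(a) - trace(b^2 a) = x*y^2 - y*z - x
apply: trace(a^-1 b^2 a^-1) = trace(a^-1 b^2) * trace(a) - trace(a^-1 b^2 a) = x^2*y^2 - x*y*z - x^2 - y^2 + 2
apply: trace(a^-3 b^2) = trace(a^-1 b^2 a^-1) * trace(a) - trace(a^-1 b^2) = x^3*y^2 - x^2*y*z - x^3 - 2*x*y^2 + y*z + 3*x
assemble the triple (trace(r) - 2; trace(r a) - x; trace(r b) - y)

x^3*y - x^2*z - 2*x*y + z - 2; x^2*y - x*z - x - y; x^3*y^2 - x^2*y*z - x^3 - 2*x*y^2 + y*z + 3*x - y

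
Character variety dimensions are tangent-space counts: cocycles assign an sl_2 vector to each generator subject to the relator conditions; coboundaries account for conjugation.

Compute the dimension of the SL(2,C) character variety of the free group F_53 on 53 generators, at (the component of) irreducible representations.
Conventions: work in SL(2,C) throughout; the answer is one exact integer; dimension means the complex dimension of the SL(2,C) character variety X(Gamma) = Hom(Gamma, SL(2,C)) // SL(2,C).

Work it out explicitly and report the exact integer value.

156

Gamma = F_53 has 53 generators and no relators.
Z^1(Gamma, Ad rho) = (sl_2)^53: a cocycle is a free choice of one sl_2 vector per generator, so dim Z^1 = 3*53 = 159.
Irreducibility makes the coboundary map sl_2 -> Z^1 injective (trivial centralizer), so dim B^1 = 3.
dim H^1 = 159 - 3 = 156, which is dim X.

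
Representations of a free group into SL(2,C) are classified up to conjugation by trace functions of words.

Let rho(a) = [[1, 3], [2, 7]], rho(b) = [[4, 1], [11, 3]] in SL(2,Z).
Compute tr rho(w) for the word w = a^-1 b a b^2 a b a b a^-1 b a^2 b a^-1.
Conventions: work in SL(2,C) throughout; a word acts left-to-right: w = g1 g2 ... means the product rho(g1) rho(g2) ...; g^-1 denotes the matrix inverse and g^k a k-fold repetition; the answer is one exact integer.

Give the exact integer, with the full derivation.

166351798841

rho(a^-1) = [[7, -3], [-2, 1]]
... * rho(b) = [[4, 1], [11, 3]]  ->  [[-5, -2], [3, 1]]
... * rho(a) = [[1, 3], [2, 7]]  ->  [[-9, -29], [5, 16]]
... * rho(b) = [[4, 1], [11, 3]]  ->  [[-355, -96], [196, 53]]
... * rho(b) = [[4, 1], [11, 3]]  ->  [[-2476, -643], [1367, 355]]
... * rho(a) = [[1, 3], [2, 7]]  ->  [[-3762, -11929], [2077, 6586]]
... * rho(b) = [[4, 1], [11, 3]]  ->  [[-146267, -39549], [80754, 21835]]
... * rho(a) = [[1, 3], [2, 7]]  ->  [[-225365, -715644], [124424, 395107]]
... * rho(b) = [[4, 1], [11, 3]]  ->  [[-8773544, -2372297], [4843873, 1309745]]
... * rho(a^-1) = [[7, -3], [-2, 1]]  ->  [[-56670214, 23948335], [31287621, -13221874]]
... * rho(b) = [[4, 1], [11, 3]]  ->  [[36750829, 15174791], [-20290130, -8378001]]
... * rho(a) = [[1, 3], [2, 7]]  ->  [[67100411, 216476024], [-37046132, -119516397]]
... * rho(a) = [[1, 3], [2, 7]]  ->  [[500052459, 1716633401], [-276078926, -947753175]]
... * rho(b) = [[4, 1], [11, 3]]  ->  [[20883177247, 5649952662], [-11529600629, -3119338451]]
... * rho(a^-1) = [[7, -3], [-2, 1]]  ->  [[134882335405, -56999579079], [-74468527501, 31469463436]]
tr = 134882335405 + 31469463436 = 166351798841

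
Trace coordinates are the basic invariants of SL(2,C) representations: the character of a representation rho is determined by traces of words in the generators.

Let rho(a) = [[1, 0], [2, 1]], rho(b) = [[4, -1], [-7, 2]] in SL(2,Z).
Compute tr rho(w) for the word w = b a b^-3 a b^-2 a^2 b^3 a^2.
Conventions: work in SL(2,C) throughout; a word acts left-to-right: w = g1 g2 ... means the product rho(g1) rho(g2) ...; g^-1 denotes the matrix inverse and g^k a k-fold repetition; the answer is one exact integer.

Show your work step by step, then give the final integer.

-978774

rho(b) = [[4, -1], [-7, 2]]
... * rho(a) = [[1, 0], [2, 1]]  ->  [[2, -1], [-3, 2]]
... * rho(b^-1) = [[2, 1], [7, 4]]  ->  [[-3, -2], [8, 5]]
... * rho(b^-1) = [[2, 1], [7, 4]]  ->  [[-20, -11], [51, 28]]
... * rho(b^-1) = [[2, 1], [7, 4]]  ->  [[-117, -64], [298, 163]]
... * rho(a) = [[1, 0], [2, 1]]  ->  [[-245, -64], [624, 163]]
... * rho(b^-1) = [[2, 1], [7, 4]]  ->  [[-938, -501], [2389, 1276]]
... * rho(b^-1) = [[2, 1], [7, 4]]  ->  [[-5383, -2942], [13710, 7493]]
... * rho(a) = [[1, 0], [2, 1]]  ->  [[-11267, -2942], [28696, 7493]]
... * rho(a) = [[1, 0], [2, 1]]  ->  [[-17151, -2942], [43682, 7493]]
... * rho(b) = [[4, -1], [-7, 2]]  ->  [[-48010, 11267], [122277, -28696]]
... * rho(b) = [[4, -1], [-7, 2]]  ->  [[-270909, 70544], [689980, -179669]]
... * rho(b) = [[4, -1], [-7, 2]]  ->  [[-1577444, 411997], [4017603, -1049318]]
... * rho(a) = [[1, 0], [2, 1]]  ->  [[-753450, 411997], [1918967, -1049318]]
... * rho(a) = [[1, 0], [2, 1]]  ->  [[70544, 411997], [-179669, -1049318]]
tr = 70544 + -1049318 = -978774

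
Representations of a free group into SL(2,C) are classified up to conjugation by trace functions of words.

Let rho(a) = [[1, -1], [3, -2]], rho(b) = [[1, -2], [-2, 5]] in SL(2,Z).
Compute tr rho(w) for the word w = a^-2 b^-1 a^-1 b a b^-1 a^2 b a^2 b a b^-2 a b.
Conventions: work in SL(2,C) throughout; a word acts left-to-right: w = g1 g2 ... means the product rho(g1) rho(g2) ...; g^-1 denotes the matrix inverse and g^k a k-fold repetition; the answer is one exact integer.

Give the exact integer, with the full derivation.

rho(a^-1) = [[-2, 1], [-3, 1]]
... * rho(a^-1) = [[-2, 1], [-3, 1]]  ->  [[1, -1], [3, -2]]
... * rho(b^-1) = [[5, 2], [2, 1]]  ->  [[3, 1], [11, 4]]
... * rho(a^-1) = [[-2, 1], [-3, 1]]  ->  [[-9, 4], [-34, 15]]
... * rho(b) = [[1, -2], [-2, 5]]  ->  [[-17, 38], [-64, 143]]
... * rho(a) = [[1, -1], [3, -2]]  ->  [[97, -59], [365, -222]]
... * rho(b^-1) = [[5, 2], [2, 1]]  ->  [[367, 135], [1381, 508]]
... * rho(a) = [[1, -1], [3, -2]]  ->  [[772, -637], [2905, -2397]]
... * rho(a) = [[1, -1], [3, -2]]  ->  [[-1139, 502], [-4286, 1889]]
... * rho(b) = [[1, -2], [-2, 5]]  ->  [[-2143, 4788], [-8064, 18017]]
... * rho(a) = [[1, -1], [3, -2]]  ->  [[12221, -7433], [45987, -27970]]
... * rho(a) = [[1, -1], [3, -2]]  ->  [[-10078, 2645], [-37923, 9953]]
... * rho(b) = [[1, -2], [-2, 5]]  ->  [[-15368, 33381], [-57829, 125611]]
... * rho(a) = [[1, -1], [3, -2]]  ->  [[84775, -51394], [319004, -193393]]
... * rho(b^-1) = [[5, 2], [2, 1]]  ->  [[321087, 118156], [1208234, 444615]]
... * rho(b^-1) = [[5, 2], [2, 1]]  ->  [[1841747, 760330], [6930400, 2861083]]
... * rho(a) = [[1, -1], [3, -2]]  ->  [[4122737, -3362407], [15513649, -12652566]]
... * rho(b) = [[1, -2], [-2, 5]]  ->  [[10847551, -25057509], [40818781, -94290128]]
tr = 10847551 + -94290128 = -83442577

-83442577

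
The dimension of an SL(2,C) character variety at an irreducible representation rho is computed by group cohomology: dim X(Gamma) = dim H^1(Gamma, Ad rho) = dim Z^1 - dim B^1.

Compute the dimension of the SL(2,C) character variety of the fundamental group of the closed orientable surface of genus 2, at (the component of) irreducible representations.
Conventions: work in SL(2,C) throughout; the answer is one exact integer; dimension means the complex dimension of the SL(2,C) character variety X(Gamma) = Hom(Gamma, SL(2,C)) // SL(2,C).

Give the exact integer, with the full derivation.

The genus-2 surface group: 2g = 4 generators, one relator prod [a_i, b_i].
Unconstrained cocycle data is one sl_2 vector per generator (12 dimensions), cut by the relator condition d_2(z) = 0.
d_2 is surjective at irreducible rho (its cokernel H^2 is dual to H^0 = 0), so dim Z^1 = 12 - 3 = 9.
Coboundaries contribute dim B^1 = 3 (injective at irreducible rho).
dim H^1 = 9 - 3 = 6 = dim X.

6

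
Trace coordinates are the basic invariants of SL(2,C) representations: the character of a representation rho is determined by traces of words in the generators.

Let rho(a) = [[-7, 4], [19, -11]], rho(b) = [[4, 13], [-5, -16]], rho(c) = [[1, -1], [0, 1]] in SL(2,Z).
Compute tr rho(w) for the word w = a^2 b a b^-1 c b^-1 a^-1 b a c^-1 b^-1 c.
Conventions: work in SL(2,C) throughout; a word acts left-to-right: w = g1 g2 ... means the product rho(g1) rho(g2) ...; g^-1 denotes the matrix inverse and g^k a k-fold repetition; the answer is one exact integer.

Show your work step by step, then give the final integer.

998519067820

rho(a) = [[-7, 4], [19, -11]]
... * rho(a) = [[-7, 4], [19, -11]]  ->  [[125, -72], [-342, 197]]
... * rho(b) = [[4, 13], [-5, -16]]  ->  [[860, 2777], [-2353, -7598]]
... * rho(a) = [[-7, 4], [19, -11]]  ->  [[46743, -27107], [-127891, 74166]]
... * rho(b^-1) = [[-16, -13], [5, 4]]  ->  [[-883423, -716087], [2417086, 1959247]]
... * rho(c) = [[1, -1], [0, 1]]  ->  [[-883423, 167336], [2417086, -457839]]
... * rho(b^-1) = [[-16, -13], [5, 4]]  ->  [[14971448, 12153843], [-40962571, -33253474]]
... * rho(a^-1) = [[-11, -4], [-19, -7]]  ->  [[-395608945, -144962693], [1082404287, 396624602]]
... * rho(b) = [[4, 13], [-5, -16]]  ->  [[-857622315, -2823513197], [2346494138, 7725262099]]
... * rho(a) = [[-7, 4], [19, -11]]  ->  [[-47643394538, 27628155907], [130354520915, -75591906537]]
... * rho(c^-1) = [[1, 1], [0, 1]]  ->  [[-47643394538, -20015238631], [130354520915, 54762614378]]
... * rho(b^-1) = [[-16, -13], [5, 4]]  ->  [[662218119453, 539303174470], [-1811859262750, -1475558314383]]
... * rho(c) = [[1, -1], [0, 1]]  ->  [[662218119453, -122914944983], [-1811859262750, 336300948367]]
tr = 662218119453 + 336300948367 = 998519067820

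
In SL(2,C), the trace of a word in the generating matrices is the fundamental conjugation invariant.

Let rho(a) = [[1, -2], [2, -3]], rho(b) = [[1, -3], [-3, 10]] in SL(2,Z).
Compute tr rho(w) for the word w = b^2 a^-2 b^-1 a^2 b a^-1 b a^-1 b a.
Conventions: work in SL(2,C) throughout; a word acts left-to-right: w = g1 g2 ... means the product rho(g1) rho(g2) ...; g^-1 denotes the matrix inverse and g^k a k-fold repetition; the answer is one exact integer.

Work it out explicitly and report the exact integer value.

rho(b) = [[1, -3], [-3, 10]]
... * rho(b) = [[1, -3], [-3, 10]]  ->  [[10, -33], [-33, 109]]
... * rho(a^-1) = [[-3, 2], [-2, 1]]  ->  [[36, -13], [-119, 43]]
... * rho(a^-1) = [[-3, 2], [-2, 1]]  ->  [[-82, 59], [271, -195]]
... * rho(b^-1) = [[10, 3], [3, 1]]  ->  [[-643, -187], [2125, 618]]
... * rho(a) = [[1, -2], [2, -3]]  ->  [[-1017, 1847], [3361, -6104]]
... * rho(a) = [[1, -2], [2, -3]]  ->  [[2677, -3507], [-8847, 11590]]
... * rho(b) = [[1, -3], [-3, 10]]  ->  [[13198, -43101], [-43617, 142441]]
... * rho(a^-1) = [[-3, 2], [-2, 1]]  ->  [[46608, -16705], [-154031, 55207]]
... * rho(b) = [[1, -3], [-3, 10]]  ->  [[96723, -306874], [-319652, 1014163]]
... * rho(a^-1) = [[-3, 2], [-2, 1]]  ->  [[323579, -113428], [-1069370, 374859]]
... * rho(b) = [[1, -3], [-3, 10]]  ->  [[663863, -2105017], [-2193947, 6956700]]
... * rho(a) = [[1, -2], [2, -3]]  ->  [[-3546171, 4987325], [11719453, -16482206]]
tr = -3546171 + -16482206 = -20028377

-20028377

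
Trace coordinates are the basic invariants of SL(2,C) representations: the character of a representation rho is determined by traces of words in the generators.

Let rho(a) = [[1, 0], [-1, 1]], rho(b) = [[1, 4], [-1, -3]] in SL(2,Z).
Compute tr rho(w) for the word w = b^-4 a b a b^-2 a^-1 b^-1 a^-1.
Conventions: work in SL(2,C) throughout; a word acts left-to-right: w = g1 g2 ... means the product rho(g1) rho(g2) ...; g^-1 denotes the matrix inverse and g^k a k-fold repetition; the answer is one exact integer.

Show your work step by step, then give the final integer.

rho(b^-1) = [[-3, -4], [1, 1]]
... * rho(b^-1) = [[-3, -4], [1, 1]]  ->  [[5, 8], [-2, -3]]
... * rho(b^-1) = [[-3, -4], [1, 1]]  ->  [[-7, -12], [3, 5]]
... * rho(b^-1) = [[-3, -4], [1, 1]]  ->  [[9, 16], [-4, -7]]
... * rho(a) = [[1, 0], [-1, 1]]  ->  [[-7, 16], [3, -7]]
... * rho(b) = [[1, 4], [-1, -3]]  ->  [[-23, -76], [10, 33]]
... * rho(a) = [[1, 0], [-1, 1]]  ->  [[53, -76], [-23, 33]]
... * rho(b^-1) = [[-3, -4], [1, 1]]  ->  [[-235, -288], [102, 125]]
... * rho(b^-1) = [[-3, -4], [1, 1]]  ->  [[417, 652], [-181, -283]]
... * rho(a^-1) = [[1, 0], [1, 1]]  ->  [[1069, 652], [-464, -283]]
... * rho(b^-1) = [[-3, -4], [1, 1]]  ->  [[-2555, -3624], [1109, 1573]]
... * rho(a^-1) = [[1, 0], [1, 1]]  ->  [[-6179, -3624], [2682, 1573]]
tr = -6179 + 1573 = -4606

-4606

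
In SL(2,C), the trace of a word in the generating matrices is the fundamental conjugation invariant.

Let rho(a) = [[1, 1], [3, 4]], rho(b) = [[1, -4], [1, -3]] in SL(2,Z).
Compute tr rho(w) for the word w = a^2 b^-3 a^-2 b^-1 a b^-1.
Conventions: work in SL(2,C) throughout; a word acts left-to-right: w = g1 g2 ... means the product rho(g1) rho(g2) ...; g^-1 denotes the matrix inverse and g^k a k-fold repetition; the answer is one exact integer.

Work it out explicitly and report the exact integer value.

-260020

rho(a) = [[1, 1], [3, 4]]
... * rho(a) = [[1, 1], [3, 4]]  ->  [[4, 5], [15, 19]]
... * rho(b^-1) = [[-3, 4], [-1, 1]]  ->  [[-17, 21], [-64, 79]]
... * rho(b^-1) = [[-3, 4], [-1, 1]]  ->  [[30, -47], [113, -177]]
... * rho(b^-1) = [[-3, 4], [-1, 1]]  ->  [[-43, 73], [-162, 275]]
... * rho(a^-1) = [[4, -1], [-3, 1]]  ->  [[-391, 116], [-1473, 437]]
... * rho(a^-1) = [[4, -1], [-3, 1]]  ->  [[-1912, 507], [-7203, 1910]]
... * rho(b^-1) = [[-3, 4], [-1, 1]]  ->  [[5229, -7141], [19699, -26902]]
... * rho(a) = [[1, 1], [3, 4]]  ->  [[-16194, -23335], [-61007, -87909]]
... * rho(b^-1) = [[-3, 4], [-1, 1]]  ->  [[71917, -88111], [270930, -331937]]
tr = 71917 + -331937 = -260020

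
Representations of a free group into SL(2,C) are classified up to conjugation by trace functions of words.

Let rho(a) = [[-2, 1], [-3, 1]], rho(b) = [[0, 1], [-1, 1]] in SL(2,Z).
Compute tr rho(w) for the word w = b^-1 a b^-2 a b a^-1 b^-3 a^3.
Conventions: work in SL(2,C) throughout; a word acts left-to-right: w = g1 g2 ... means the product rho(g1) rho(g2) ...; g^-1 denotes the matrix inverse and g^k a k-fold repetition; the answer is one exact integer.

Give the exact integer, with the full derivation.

-15

rho(b^-1) = [[1, -1], [1, 0]]
... * rho(a) = [[-2, 1], [-3, 1]]  ->  [[1, 0], [-2, 1]]
... * rho(b^-1) = [[1, -1], [1, 0]]  ->  [[1, -1], [-1, 2]]
... * rho(b^-1) = [[1, -1], [1, 0]]  ->  [[0, -1], [1, 1]]
... * rho(a) = [[-2, 1], [-3, 1]]  ->  [[3, -1], [-5, 2]]
... * rho(b) = [[0, 1], [-1, 1]]  ->  [[1, 2], [-2, -3]]
... * rho(a^-1) = [[1, -1], [3, -2]]  ->  [[7, -5], [-11, 8]]
... * rho(b^-1) = [[1, -1], [1, 0]]  ->  [[2, -7], [-3, 11]]
... * rho(b^-1) = [[1, -1], [1, 0]]  ->  [[-5, -2], [8, 3]]
... * rho(b^-1) = [[1, -1], [1, 0]]  ->  [[-7, 5], [11, -8]]
... * rho(a) = [[-2, 1], [-3, 1]]  ->  [[-1, -2], [2, 3]]
... * rho(a) = [[-2, 1], [-3, 1]]  ->  [[8, -3], [-13, 5]]
... * rho(a) = [[-2, 1], [-3, 1]]  ->  [[-7, 5], [11, -8]]
tr = -7 + -8 = -15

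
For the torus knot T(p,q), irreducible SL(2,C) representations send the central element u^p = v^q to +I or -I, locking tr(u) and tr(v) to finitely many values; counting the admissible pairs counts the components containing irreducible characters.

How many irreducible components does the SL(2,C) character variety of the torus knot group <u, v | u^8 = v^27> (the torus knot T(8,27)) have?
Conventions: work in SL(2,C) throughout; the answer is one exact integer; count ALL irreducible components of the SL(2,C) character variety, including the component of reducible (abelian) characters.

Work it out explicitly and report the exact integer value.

Gamma = < u, v | u^8 = v^27 > (torus knot T(8,27)); the central element u^8 = v^27 acts as +I or -I in any irreducible SL(2,C) representation.
On an irreducible component, tr(u) is locked at 2*cos(pi*alpha/8) for some alpha in 1..7, and tr(v) at 2*cos(pi*beta/27) for some beta in 1..26.
u^8 = (-1)^alpha I and v^27 = (-1)^beta I must agree, so alpha and beta have equal parity.
count pairs: odd alpha (4 choices) x odd beta (13), plus even alpha (3) x even beta (13): 4*13 + 3*13 = 91.
That is 91 components of irreducible characters, and with the reducible (abelian) component the total is 92.

92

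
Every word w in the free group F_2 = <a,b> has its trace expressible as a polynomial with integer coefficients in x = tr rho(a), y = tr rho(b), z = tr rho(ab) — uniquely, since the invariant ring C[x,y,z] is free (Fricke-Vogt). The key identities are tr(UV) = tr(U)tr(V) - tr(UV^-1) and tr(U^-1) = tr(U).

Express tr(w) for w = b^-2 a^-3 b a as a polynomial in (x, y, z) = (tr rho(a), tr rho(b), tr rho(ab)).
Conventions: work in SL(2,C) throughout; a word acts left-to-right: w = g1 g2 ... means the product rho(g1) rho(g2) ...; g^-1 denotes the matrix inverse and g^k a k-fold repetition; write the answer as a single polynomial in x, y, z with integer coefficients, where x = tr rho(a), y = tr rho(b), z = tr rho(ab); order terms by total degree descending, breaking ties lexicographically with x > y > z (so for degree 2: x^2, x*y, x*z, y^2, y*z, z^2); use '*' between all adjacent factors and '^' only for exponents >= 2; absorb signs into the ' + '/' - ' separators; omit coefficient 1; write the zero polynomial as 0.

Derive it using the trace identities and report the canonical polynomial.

apply: trace(a b a) = trace(a) * trace(b a) - trace(b)   [square of a] = x*z - y
trace(a b a b) = trace(a b) * trace(a b) - trace(1)   [split at a repeated a] = z^2 - 2
trace(b a b^-1 a) = trace(a b a) * trace(b) - trace(a b a b)   [inverse elimination on b] = x*y*z - y^2 - z^2 + 2
apply: trace(b a b^-1 a^-1) = trace(b a b^-1) * trace(a) - trace(b a b^-1 a)   [inverse elimination on a] = -x*y*z + x^2 + y^2 + z^2 - 2
use: trace(b^-1 a^-2 b a) = trace(b a b^-1 a^-1) * trace(a) - trace(b a b^-1)   [inverse elimination on a] = -x^2*y*z + x^3 + x*y^2 + x*z^2 - 3*x
trace(a^-1 b) = trace(b) * trace(a) - trace(b a)   [inverse elimination on a] = x*y - z
use: trace(a^-1 b a b^-2 a^-1) = trace(b^-1 a^-2 b a) * trace(b) - trace(b^-1 a^-2 b a b)   [inverse elimination on b] = -x^2*y^2*z + x^3*y + x*y^3 + x*y*z^2 - 4*x*y + z
apply: trace(b a b^-2 a) = trace(a b a b^-1) * trace(b) - trace(a b a)   [inverse elimination on b] = x*y^2*z - y^3 - y*z^2 - x*z + 3*y
trace(a^-1 b a b^-2) = trace(b a b^-2) * trace(a) - trace(b a b^-2 a)   [inverse elimination on a] = -x*y^2*z + x^2*y + y^3 + y*z^2 - 3*y
use: trace(b^-2 a^-3 b a) = trace(a^-1 b a b^-2 a^-1) * trace(a) - trace(a^-1 b a b^-2)   [inverse elimination on a] = -x^3*y^2*z + x^4*y + x^2*y^3 + x^2*y*z^2 + x*y^2*z - 5*x^2*y - y^3 - y*z^2 + x*z + 3*y

-x^3*y^2*z + x^4*y + x^2*y^3 + x^2*y*z^2 + x*y^2*z - 5*x^2*y - y^3 - y*z^2 + x*z + 3*y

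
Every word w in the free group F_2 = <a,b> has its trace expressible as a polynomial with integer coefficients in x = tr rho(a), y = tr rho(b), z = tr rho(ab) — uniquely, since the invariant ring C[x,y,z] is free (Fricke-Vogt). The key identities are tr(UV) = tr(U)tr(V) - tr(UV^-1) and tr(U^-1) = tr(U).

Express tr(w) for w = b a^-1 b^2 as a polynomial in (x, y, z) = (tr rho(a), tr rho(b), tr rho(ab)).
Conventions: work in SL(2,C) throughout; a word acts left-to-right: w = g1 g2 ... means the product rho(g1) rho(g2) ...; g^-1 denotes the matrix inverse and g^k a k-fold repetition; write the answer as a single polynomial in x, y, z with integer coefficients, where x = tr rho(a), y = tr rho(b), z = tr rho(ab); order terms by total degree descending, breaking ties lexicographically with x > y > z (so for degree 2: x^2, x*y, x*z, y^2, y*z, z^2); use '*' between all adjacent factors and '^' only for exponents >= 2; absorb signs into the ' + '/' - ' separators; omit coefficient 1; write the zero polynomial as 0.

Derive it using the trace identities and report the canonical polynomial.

x*y^3 - y^2*z - 2*x*y + z

trace(b^2) = trace(b) trace(b) - trace(1) = y^2 - 2
so trace(b^3) = trace(b) trace(b^2) - trace(b) = y^3 - 3*y
reduce: trace(b a b) = trace(b) trace(a b) - trace(a) = y*z - x
so trace(b^3 a) = trace(b) trace(b a b) - trace(b a) = y^2*z - x*y - z
reduce: trace(b a^-1 b^2) = trace(b^3) trace(a) - trace(b^3 a) = x*y^3 - y^2*z - 2*x*y + z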